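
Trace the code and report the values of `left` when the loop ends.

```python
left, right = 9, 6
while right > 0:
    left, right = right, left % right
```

Let's trace through this code step by step.

Initialize: left = 9
Initialize: right = 6
Entering loop: while right > 0:
After iteration 1: left = 6, right = 3
After iteration 2: left = 3, right = 0
Loop ends.

Final answer: 3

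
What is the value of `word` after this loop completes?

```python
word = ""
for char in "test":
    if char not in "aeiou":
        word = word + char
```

Let's trace through this code step by step.

Initialize: word = ''
Entering loop: for char in "test":
After iteration 1: char = 't', word = 't'
After iteration 2: char = 'e', word = 't'
After iteration 3: char = 's', word = 'ts'
After iteration 4: char = 't', word = 'tst'
Loop ends.

Final answer: 'tst'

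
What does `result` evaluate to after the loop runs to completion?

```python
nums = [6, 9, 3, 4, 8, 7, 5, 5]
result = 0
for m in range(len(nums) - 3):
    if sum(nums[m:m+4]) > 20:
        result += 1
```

Let's trace through this code step by step.

Initialize: nums = [6, 9, 3, 4, 8, 7, 5, 5]
Initialize: result = 0
Entering loop: for m in range(len(nums) - 3):
After iteration 1: m = 0, result = 1
After iteration 2: m = 1, result = 2
After iteration 3: m = 2, result = 3
After iteration 4: m = 3, result = 4
After iteration 5: m = 4, result = 5
Loop ends.

Final answer: 5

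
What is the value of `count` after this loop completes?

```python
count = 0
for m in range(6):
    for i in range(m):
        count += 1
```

Let's trace through this code step by step.

Initialize: count = 0
Entering loop: for m in range(6):
After iteration 1: m = 0, count = 0
After iteration 2: m = 1, count = 1, i = 0
After iteration 3: m = 2, count = 3, i = 1
After iteration 4: m = 3, count = 6, i = 2
After iteration 5: m = 4, count = 10, i = 3
After iteration 6: m = 5, count = 15, i = 4
Loop ends.

Final answer: 15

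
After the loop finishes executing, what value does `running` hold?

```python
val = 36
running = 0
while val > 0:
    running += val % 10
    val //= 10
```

Let's trace through this code step by step.

Initialize: val = 36
Initialize: running = 0
Entering loop: while val > 0:
After iteration 1: val = 3, running = 6
After iteration 2: val = 0, running = 9
Loop ends.

Final answer: 9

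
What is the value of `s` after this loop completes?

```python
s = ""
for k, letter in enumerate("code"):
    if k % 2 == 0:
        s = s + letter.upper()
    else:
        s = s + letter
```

Let's trace through this code step by step.

Initialize: s = ''
Entering loop: for k, letter in enumerate("code"):
After iteration 1: k = 0, letter = 'c', s = 'C'
After iteration 2: k = 1, letter = 'o', s = 'Co'
After iteration 3: k = 2, letter = 'd', s = 'CoD'
After iteration 4: k = 3, letter = 'e', s = 'CoDe'
Loop ends.

Final answer: 'CoDe'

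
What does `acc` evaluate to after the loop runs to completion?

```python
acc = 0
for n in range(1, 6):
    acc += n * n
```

Let's trace through this code step by step.

Initialize: acc = 0
Entering loop: for n in range(1, 6):
After iteration 1: n = 1, acc = 1
After iteration 2: n = 2, acc = 5
After iteration 3: n = 3, acc = 14
After iteration 4: n = 4, acc = 30
After iteration 5: n = 5, acc = 55
Loop ends.

Final answer: 55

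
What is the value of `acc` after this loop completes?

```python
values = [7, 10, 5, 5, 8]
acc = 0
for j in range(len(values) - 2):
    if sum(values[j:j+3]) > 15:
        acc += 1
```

Let's trace through this code step by step.

Initialize: values = [7, 10, 5, 5, 8]
Initialize: acc = 0
Entering loop: for j in range(len(values) - 2):
After iteration 1: j = 0, acc = 1
After iteration 2: j = 1, acc = 2
After iteration 3: j = 2, acc = 3
Loop ends.

Final answer: 3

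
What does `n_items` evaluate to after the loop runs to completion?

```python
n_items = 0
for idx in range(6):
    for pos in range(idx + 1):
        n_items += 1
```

Let's trace through this code step by step.

Initialize: n_items = 0
Entering loop: for idx in range(6):
After iteration 1: idx = 0, n_items = 1, pos = 0
After iteration 2: idx = 1, n_items = 3, pos = 1
After iteration 3: idx = 2, n_items = 6, pos = 2
After iteration 4: idx = 3, n_items = 10, pos = 3
After iteration 5: idx = 4, n_items = 15, pos = 4
After iteration 6: idx = 5, n_items = 21, pos = 5
Loop ends.

Final answer: 21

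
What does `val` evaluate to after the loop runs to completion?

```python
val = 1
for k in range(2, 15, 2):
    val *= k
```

Let's trace through this code step by step.

Initialize: val = 1
Entering loop: for k in range(2, 15, 2):
After iteration 1: k = 2, val = 2
After iteration 2: k = 4, val = 8
After iteration 3: k = 6, val = 48
After iteration 4: k = 8, val = 384
After iteration 5: k = 10, val = 3840
After iteration 6: k = 12, val = 46080
After iteration 7: k = 14, val = 645120
Loop ends.

Final answer: 645120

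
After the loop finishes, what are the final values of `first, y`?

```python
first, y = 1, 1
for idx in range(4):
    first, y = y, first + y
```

Let's trace through this code step by step.

Initialize: first = 1
Initialize: y = 1
Entering loop: for idx in range(4):
After iteration 1: idx = 0, first = 1, y = 2
After iteration 2: idx = 1, first = 2, y = 3
After iteration 3: idx = 2, first = 3, y = 5
After iteration 4: idx = 3, first = 5, y = 8
Loop ends.

Final answer: 5, 8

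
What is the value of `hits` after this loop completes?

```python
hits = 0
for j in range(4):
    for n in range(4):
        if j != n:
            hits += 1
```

Let's trace through this code step by step.

Initialize: hits = 0
Entering loop: for j in range(4):
After iteration 1: j = 0, hits = 3
After iteration 2: j = 1, hits = 6
After iteration 3: j = 2, hits = 9
After iteration 4: j = 3, hits = 12
Loop ends.

Final answer: 12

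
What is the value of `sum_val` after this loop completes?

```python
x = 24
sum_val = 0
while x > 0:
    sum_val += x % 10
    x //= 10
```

Let's trace through this code step by step.

Initialize: x = 24
Initialize: sum_val = 0
Entering loop: while x > 0:
After iteration 1: x = 2, sum_val = 4
After iteration 2: x = 0, sum_val = 6
Loop ends.

Final answer: 6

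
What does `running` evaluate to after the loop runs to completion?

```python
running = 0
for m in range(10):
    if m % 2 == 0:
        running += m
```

Let's trace through this code step by step.

Initialize: running = 0
Entering loop: for m in range(10):
After iteration 1: m = 0, running = 0
After iteration 2: m = 1, running = 0
After iteration 3: m = 2, running = 2
After iteration 4: m = 3, running = 2
After iteration 5: m = 4, running = 6
After iteration 6: m = 5, running = 6
After iteration 7: m = 6, running = 12
After iteration 8: m = 7, running = 12
After iteration 9: m = 8, running = 20
After iteration 10: m = 9, running = 20
Loop ends.

Final answer: 20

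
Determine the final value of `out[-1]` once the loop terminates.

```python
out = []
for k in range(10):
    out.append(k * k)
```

Let's trace through this code step by step.

Initialize: out = []
Entering loop: for k in range(10):
After iteration 1: k = 0, out = [0]
After iteration 2: k = 1, out = [0, 1]
After iteration 3: k = 2, out = [0, 1, 4]
After iteration 4: k = 3, out = [0, 1, 4, 9]
After iteration 5: k = 4, out = [0, 1, 4, 9, 16]
After iteration 6: k = 5, out = [0, 1, 4, 9, 16, 25]
After iteration 7: k = 6, out = [0, 1, 4, 9, 16, 25, 36]
After iteration 8: k = 7, out = [0, 1, 4, 9, 16, 25, 36, 49]
After iteration 9: k = 8, out = [0, 1, 4, 9, 16, 25, 36, 49, 64]
After iteration 10: k = 9, out = [0, 1, 4, 9, 16, 25, 36, 49, 64, 81]
Loop ends.
out[-1] = 81

Final answer: 81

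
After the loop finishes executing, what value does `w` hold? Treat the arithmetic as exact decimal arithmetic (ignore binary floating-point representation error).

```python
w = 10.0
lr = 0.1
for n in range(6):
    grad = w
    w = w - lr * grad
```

Let's trace through this code step by step.

Initialize: w = 10.0
Initialize: lr = 0.1
Entering loop: for n in range(6):
After iteration 1: n = 0, w = 9.0, grad = 10.0
After iteration 2: n = 1, w = 8.1, grad = 9.0
After iteration 3: n = 2, w = 7.29, grad = 8.1
After iteration 4: n = 3, w = 6.561, grad = 7.29
After iteration 5: n = 4, w = 5.9049, grad = 6.561
After iteration 6: n = 5, w = 5.31441, grad = 5.9049
Loop ends.

Final answer: 5.31441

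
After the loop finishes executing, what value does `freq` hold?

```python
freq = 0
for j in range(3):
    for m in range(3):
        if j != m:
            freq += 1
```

Let's trace through this code step by step.

Initialize: freq = 0
Entering loop: for j in range(3):
After iteration 1: j = 0, freq = 2
After iteration 2: j = 1, freq = 4
After iteration 3: j = 2, freq = 6
Loop ends.

Final answer: 6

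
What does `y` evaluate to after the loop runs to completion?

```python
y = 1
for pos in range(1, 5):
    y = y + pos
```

Let's trace through this code step by step.

Initialize: y = 1
Entering loop: for pos in range(1, 5):
After iteration 1: pos = 1, y = 2
After iteration 2: pos = 2, y = 4
After iteration 3: pos = 3, y = 7
After iteration 4: pos = 4, y = 11
Loop ends.

Final answer: 11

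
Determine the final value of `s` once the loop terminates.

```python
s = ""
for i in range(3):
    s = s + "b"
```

Let's trace through this code step by step.

Initialize: s = ''
Entering loop: for i in range(3):
After iteration 1: i = 0, s = 'b'
After iteration 2: i = 1, s = 'bb'
After iteration 3: i = 2, s = 'bbb'
Loop ends.

Final answer: 'bbb'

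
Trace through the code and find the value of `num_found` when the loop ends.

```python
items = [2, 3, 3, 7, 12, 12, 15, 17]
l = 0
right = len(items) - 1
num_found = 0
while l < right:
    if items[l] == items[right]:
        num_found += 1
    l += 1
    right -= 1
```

Let's trace through this code step by step.

Initialize: items = [2, 3, 3, 7, 12, 12, 15, 17]
Initialize: l = 0
Initialize: right = 7
Initialize: num_found = 0
Entering loop: while l < right:
After iteration 1: l = 1, right = 6, num_found = 0
After iteration 2: l = 2, right = 5, num_found = 0
After iteration 3: l = 3, right = 4, num_found = 0
After iteration 4: l = 4, right = 3, num_found = 0
Loop ends.

Final answer: 0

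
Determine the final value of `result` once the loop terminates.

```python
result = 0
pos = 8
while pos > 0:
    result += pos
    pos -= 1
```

Let's trace through this code step by step.

Initialize: result = 0
Initialize: pos = 8
Entering loop: while pos > 0:
After iteration 1: result = 8, pos = 7
After iteration 2: result = 15, pos = 6
After iteration 3: result = 21, pos = 5
After iteration 4: result = 26, pos = 4
After iteration 5: result = 30, pos = 3
After iteration 6: result = 33, pos = 2
After iteration 7: result = 35, pos = 1
After iteration 8: result = 36, pos = 0
Loop ends.

Final answer: 36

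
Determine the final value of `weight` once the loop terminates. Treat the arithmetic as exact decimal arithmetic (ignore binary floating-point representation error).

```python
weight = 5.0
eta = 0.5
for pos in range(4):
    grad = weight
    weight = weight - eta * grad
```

Let's trace through this code step by step.

Initialize: weight = 5.0
Initialize: eta = 0.5
Entering loop: for pos in range(4):
After iteration 1: pos = 0, weight = 2.5, grad = 5.0
After iteration 2: pos = 1, weight = 1.25, grad = 2.5
After iteration 3: pos = 2, weight = 0.625, grad = 1.25
After iteration 4: pos = 3, weight = 0.3125, grad = 0.625
Loop ends.

Final answer: 0.3125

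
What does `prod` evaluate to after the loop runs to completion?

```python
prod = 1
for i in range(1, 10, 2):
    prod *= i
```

Let's trace through this code step by step.

Initialize: prod = 1
Entering loop: for i in range(1, 10, 2):
After iteration 1: i = 1, prod = 1
After iteration 2: i = 3, prod = 3
After iteration 3: i = 5, prod = 15
After iteration 4: i = 7, prod = 105
After iteration 5: i = 9, prod = 945
Loop ends.

Final answer: 945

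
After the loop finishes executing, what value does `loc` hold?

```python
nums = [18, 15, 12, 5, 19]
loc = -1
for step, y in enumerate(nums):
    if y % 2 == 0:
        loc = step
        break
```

Let's trace through this code step by step.

Initialize: nums = [18, 15, 12, 5, 19]
Initialize: loc = -1
Entering loop: for step, y in enumerate(nums):
After iteration 1: step = 0, y = 18, loc = 0
Loop ends.

Final answer: 0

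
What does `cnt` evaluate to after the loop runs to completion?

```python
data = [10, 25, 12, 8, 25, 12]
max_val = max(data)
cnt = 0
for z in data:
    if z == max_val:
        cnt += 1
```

Let's trace through this code step by step.

Initialize: data = [10, 25, 12, 8, 25, 12]
Initialize: max_val = 25
Initialize: cnt = 0
Entering loop: for z in data:
After iteration 1: z = 10, cnt = 0
After iteration 2: z = 25, cnt = 1
After iteration 3: z = 12, cnt = 1
After iteration 4: z = 8, cnt = 1
After iteration 5: z = 25, cnt = 2
After iteration 6: z = 12, cnt = 2
Loop ends.

Final answer: 2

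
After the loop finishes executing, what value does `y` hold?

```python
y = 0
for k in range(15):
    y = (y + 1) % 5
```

Let's trace through this code step by step.

Initialize: y = 0
Entering loop: for k in range(15):
After iteration 1: k = 0, y = 1
After iteration 2: k = 1, y = 2
After iteration 3: k = 2, y = 3
After iteration 4: k = 3, y = 4
After iteration 5: k = 4, y = 0
After iteration 6: k = 5, y = 1
After iteration 7: k = 6, y = 2
After iteration 8: k = 7, y = 3
After iteration 9: k = 8, y = 4
After iteration 10: k = 9, y = 0
After iteration 11: k = 10, y = 1
After iteration 12: k = 11, y = 2
After iteration 13: k = 12, y = 3
After iteration 14: k = 13, y = 4
After iteration 15: k = 14, y = 0
Loop ends.

Final answer: 0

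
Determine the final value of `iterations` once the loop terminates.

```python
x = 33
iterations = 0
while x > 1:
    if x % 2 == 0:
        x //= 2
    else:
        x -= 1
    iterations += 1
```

Let's trace through this code step by step.

Initialize: x = 33
Initialize: iterations = 0
Entering loop: while x > 1:
After iteration 1: x = 32, iterations = 1
After iteration 2: x = 16, iterations = 2
After iteration 3: x = 8, iterations = 3
After iteration 4: x = 4, iterations = 4
After iteration 5: x = 2, iterations = 5
After iteration 6: x = 1, iterations = 6
Loop ends.

Final answer: 6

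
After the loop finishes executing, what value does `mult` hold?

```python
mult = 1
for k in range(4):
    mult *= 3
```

Let's trace through this code step by step.

Initialize: mult = 1
Entering loop: for k in range(4):
After iteration 1: k = 0, mult = 3
After iteration 2: k = 1, mult = 9
After iteration 3: k = 2, mult = 27
After iteration 4: k = 3, mult = 81
Loop ends.

Final answer: 81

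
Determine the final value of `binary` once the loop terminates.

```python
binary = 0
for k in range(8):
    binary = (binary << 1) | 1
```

Let's trace through this code step by step.

Initialize: binary = 0
Entering loop: for k in range(8):
After iteration 1: k = 0, binary = 1
After iteration 2: k = 1, binary = 3
After iteration 3: k = 2, binary = 7
After iteration 4: k = 3, binary = 15
After iteration 5: k = 4, binary = 31
After iteration 6: k = 5, binary = 63
After iteration 7: k = 6, binary = 127
After iteration 8: k = 7, binary = 255
Loop ends.

Final answer: 255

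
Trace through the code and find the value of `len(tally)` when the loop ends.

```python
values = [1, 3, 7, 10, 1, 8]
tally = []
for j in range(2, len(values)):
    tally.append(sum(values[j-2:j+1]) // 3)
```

Let's trace through this code step by step.

Initialize: values = [1, 3, 7, 10, 1, 8]
Initialize: tally = []
Entering loop: for j in range(2, len(values)):
After iteration 1: j = 2, tally = [3]
After iteration 2: j = 3, tally = [3, 6]
After iteration 3: j = 4, tally = [3, 6, 6]
After iteration 4: j = 5, tally = [3, 6, 6, 6]
Loop ends.
len(tally) = 4

Final answer: 4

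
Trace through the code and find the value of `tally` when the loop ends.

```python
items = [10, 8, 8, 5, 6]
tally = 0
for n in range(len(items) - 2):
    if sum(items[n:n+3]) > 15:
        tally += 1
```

Let's trace through this code step by step.

Initialize: items = [10, 8, 8, 5, 6]
Initialize: tally = 0
Entering loop: for n in range(len(items) - 2):
After iteration 1: n = 0, tally = 1
After iteration 2: n = 1, tally = 2
After iteration 3: n = 2, tally = 3
Loop ends.

Final answer: 3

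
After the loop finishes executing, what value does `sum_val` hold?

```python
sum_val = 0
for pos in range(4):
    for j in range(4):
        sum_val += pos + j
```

Let's trace through this code step by step.

Initialize: sum_val = 0
Entering loop: for pos in range(4):
After iteration 1: pos = 0, sum_val = 6
After iteration 2: pos = 1, sum_val = 16
After iteration 3: pos = 2, sum_val = 30
After iteration 4: pos = 3, sum_val = 48
Loop ends.

Final answer: 48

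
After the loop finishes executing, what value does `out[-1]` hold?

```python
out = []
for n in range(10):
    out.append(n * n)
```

Let's trace through this code step by step.

Initialize: out = []
Entering loop: for n in range(10):
After iteration 1: n = 0, out = [0]
After iteration 2: n = 1, out = [0, 1]
After iteration 3: n = 2, out = [0, 1, 4]
After iteration 4: n = 3, out = [0, 1, 4, 9]
After iteration 5: n = 4, out = [0, 1, 4, 9, 16]
After iteration 6: n = 5, out = [0, 1, 4, 9, 16, 25]
After iteration 7: n = 6, out = [0, 1, 4, 9, 16, 25, 36]
After iteration 8: n = 7, out = [0, 1, 4, 9, 16, 25, 36, 49]
After iteration 9: n = 8, out = [0, 1, 4, 9, 16, 25, 36, 49, 64]
After iteration 10: n = 9, out = [0, 1, 4, 9, 16, 25, 36, 49, 64, 81]
Loop ends.
out[-1] = 81

Final answer: 81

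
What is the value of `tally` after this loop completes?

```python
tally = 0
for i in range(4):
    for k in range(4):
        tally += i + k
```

Let's trace through this code step by step.

Initialize: tally = 0
Entering loop: for i in range(4):
After iteration 1: i = 0, tally = 6
After iteration 2: i = 1, tally = 16
After iteration 3: i = 2, tally = 30
After iteration 4: i = 3, tally = 48
Loop ends.

Final answer: 48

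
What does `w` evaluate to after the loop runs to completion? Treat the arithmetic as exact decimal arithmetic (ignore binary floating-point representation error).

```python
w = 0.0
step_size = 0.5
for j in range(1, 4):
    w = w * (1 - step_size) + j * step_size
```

Let's trace through this code step by step.

Initialize: w = 0.0
Initialize: step_size = 0.5
Entering loop: for j in range(1, 4):
After iteration 1: j = 1, w = 0.5
After iteration 2: j = 2, w = 1.25
After iteration 3: j = 3, w = 2.125
Loop ends.

Final answer: 2.125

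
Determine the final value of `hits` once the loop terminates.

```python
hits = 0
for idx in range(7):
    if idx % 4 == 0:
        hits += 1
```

Let's trace through this code step by step.

Initialize: hits = 0
Entering loop: for idx in range(7):
After iteration 1: idx = 0, hits = 1
After iteration 2: idx = 1, hits = 1
After iteration 3: idx = 2, hits = 1
After iteration 4: idx = 3, hits = 1
After iteration 5: idx = 4, hits = 2
After iteration 6: idx = 5, hits = 2
After iteration 7: idx = 6, hits = 2
Loop ends.

Final answer: 2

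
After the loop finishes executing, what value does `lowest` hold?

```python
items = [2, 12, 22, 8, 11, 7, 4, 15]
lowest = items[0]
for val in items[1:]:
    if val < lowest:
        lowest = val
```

Let's trace through this code step by step.

Initialize: items = [2, 12, 22, 8, 11, 7, 4, 15]
Initialize: lowest = 2
Entering loop: for val in items[1:]:
After iteration 1: val = 12, lowest = 2
After iteration 2: val = 22, lowest = 2
After iteration 3: val = 8, lowest = 2
After iteration 4: val = 11, lowest = 2
After iteration 5: val = 7, lowest = 2
After iteration 6: val = 4, lowest = 2
After iteration 7: val = 15, lowest = 2
Loop ends.

Final answer: 2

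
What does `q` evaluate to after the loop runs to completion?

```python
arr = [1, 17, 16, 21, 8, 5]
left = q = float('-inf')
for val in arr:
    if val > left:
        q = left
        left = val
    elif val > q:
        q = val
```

Let's trace through this code step by step.

Initialize: arr = [1, 17, 16, 21, 8, 5]
Initialize: left = -inf
Initialize: q = -inf
Entering loop: for val in arr:
After iteration 1: val = 1, left = 1, q = -inf
After iteration 2: val = 17, left = 17, q = 1
After iteration 3: val = 16, left = 17, q = 16
After iteration 4: val = 21, left = 21, q = 17
After iteration 5: val = 8, left = 21, q = 17
After iteration 6: val = 5, left = 21, q = 17
Loop ends.

Final answer: 17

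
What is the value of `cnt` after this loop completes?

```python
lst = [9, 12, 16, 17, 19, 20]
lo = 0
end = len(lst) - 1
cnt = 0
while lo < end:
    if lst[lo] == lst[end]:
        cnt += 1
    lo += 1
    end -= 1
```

Let's trace through this code step by step.

Initialize: lst = [9, 12, 16, 17, 19, 20]
Initialize: lo = 0
Initialize: end = 5
Initialize: cnt = 0
Entering loop: while lo < end:
After iteration 1: lo = 1, end = 4, cnt = 0
After iteration 2: lo = 2, end = 3, cnt = 0
After iteration 3: lo = 3, end = 2, cnt = 0
Loop ends.

Final answer: 0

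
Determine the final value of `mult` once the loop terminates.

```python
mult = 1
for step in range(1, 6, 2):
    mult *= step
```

Let's trace through this code step by step.

Initialize: mult = 1
Entering loop: for step in range(1, 6, 2):
After iteration 1: step = 1, mult = 1
After iteration 2: step = 3, mult = 3
After iteration 3: step = 5, mult = 15
Loop ends.

Final answer: 15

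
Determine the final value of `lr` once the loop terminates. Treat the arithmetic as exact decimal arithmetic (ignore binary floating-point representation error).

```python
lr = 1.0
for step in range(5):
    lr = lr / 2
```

Let's trace through this code step by step.

Initialize: lr = 1.0
Entering loop: for step in range(5):
After iteration 1: step = 0, lr = 0.5
After iteration 2: step = 1, lr = 0.25
After iteration 3: step = 2, lr = 0.125
After iteration 4: step = 3, lr = 0.0625
After iteration 5: step = 4, lr = 0.03125
Loop ends.

Final answer: 0.03125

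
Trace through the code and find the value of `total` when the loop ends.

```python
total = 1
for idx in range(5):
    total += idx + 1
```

Let's trace through this code step by step.

Initialize: total = 1
Entering loop: for idx in range(5):
After iteration 1: idx = 0, total = 2
After iteration 2: idx = 1, total = 4
After iteration 3: idx = 2, total = 7
After iteration 4: idx = 3, total = 11
After iteration 5: idx = 4, total = 16
Loop ends.

Final answer: 16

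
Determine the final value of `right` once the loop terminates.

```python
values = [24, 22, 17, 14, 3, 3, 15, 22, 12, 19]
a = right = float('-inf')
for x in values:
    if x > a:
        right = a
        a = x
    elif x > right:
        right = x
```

Let's trace through this code step by step.

Initialize: values = [24, 22, 17, 14, 3, 3, 15, 22, 12, 19]
Initialize: a = -inf
Initialize: right = -inf
Entering loop: for x in values:
After iteration 1: x = 24, a = 24, right = -inf
After iteration 2: x = 22, a = 24, right = 22
After iteration 3: x = 17, a = 24, right = 22
After iteration 4: x = 14, a = 24, right = 22
After iteration 5: x = 3, a = 24, right = 22
After iteration 6: x = 3, a = 24, right = 22
After iteration 7: x = 15, a = 24, right = 22
After iteration 8: x = 22, a = 24, right = 22
After iteration 9: x = 12, a = 24, right = 22
After iteration 10: x = 19, a = 24, right = 22
Loop ends.

Final answer: 22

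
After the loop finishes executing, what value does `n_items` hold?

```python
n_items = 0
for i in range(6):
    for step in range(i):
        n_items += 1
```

Let's trace through this code step by step.

Initialize: n_items = 0
Entering loop: for i in range(6):
After iteration 1: i = 0, n_items = 0
After iteration 2: i = 1, n_items = 1, step = 0
After iteration 3: i = 2, n_items = 3, step = 1
After iteration 4: i = 3, n_items = 6, step = 2
After iteration 5: i = 4, n_items = 10, step = 3
After iteration 6: i = 5, n_items = 15, step = 4
Loop ends.

Final answer: 15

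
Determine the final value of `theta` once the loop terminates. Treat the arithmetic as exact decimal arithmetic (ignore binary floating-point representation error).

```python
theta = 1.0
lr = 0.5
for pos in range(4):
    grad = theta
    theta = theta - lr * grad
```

Let's trace through this code step by step.

Initialize: theta = 1.0
Initialize: lr = 0.5
Entering loop: for pos in range(4):
After iteration 1: pos = 0, theta = 0.5, grad = 1.0
After iteration 2: pos = 1, theta = 0.25, grad = 0.5
After iteration 3: pos = 2, theta = 0.125, grad = 0.25
After iteration 4: pos = 3, theta = 0.0625, grad = 0.125
Loop ends.

Final answer: 0.0625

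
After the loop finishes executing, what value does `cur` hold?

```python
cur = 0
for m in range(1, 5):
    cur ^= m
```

Let's trace through this code step by step.

Initialize: cur = 0
Entering loop: for m in range(1, 5):
After iteration 1: m = 1, cur = 1
After iteration 2: m = 2, cur = 3
After iteration 3: m = 3, cur = 0
After iteration 4: m = 4, cur = 4
Loop ends.

Final answer: 4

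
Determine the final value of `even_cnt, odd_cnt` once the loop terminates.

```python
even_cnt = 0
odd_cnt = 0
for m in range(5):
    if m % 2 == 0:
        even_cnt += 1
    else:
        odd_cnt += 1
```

Let's trace through this code step by step.

Initialize: even_cnt = 0
Initialize: odd_cnt = 0
Entering loop: for m in range(5):
After iteration 1: m = 0, even_cnt = 1, odd_cnt = 0
After iteration 2: m = 1, even_cnt = 1, odd_cnt = 1
After iteration 3: m = 2, even_cnt = 2, odd_cnt = 1
After iteration 4: m = 3, even_cnt = 2, odd_cnt = 2
After iteration 5: m = 4, even_cnt = 3, odd_cnt = 2
Loop ends.

Final answer: 3, 2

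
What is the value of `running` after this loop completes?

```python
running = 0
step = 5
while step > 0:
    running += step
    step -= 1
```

Let's trace through this code step by step.

Initialize: running = 0
Initialize: step = 5
Entering loop: while step > 0:
After iteration 1: running = 5, step = 4
After iteration 2: running = 9, step = 3
After iteration 3: running = 12, step = 2
After iteration 4: running = 14, step = 1
After iteration 5: running = 15, step = 0
Loop ends.

Final answer: 15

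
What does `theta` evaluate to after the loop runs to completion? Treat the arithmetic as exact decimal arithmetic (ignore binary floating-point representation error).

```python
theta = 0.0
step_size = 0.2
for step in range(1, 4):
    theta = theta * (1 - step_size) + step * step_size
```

Let's trace through this code step by step.

Initialize: theta = 0.0
Initialize: step_size = 0.2
Entering loop: for step in range(1, 4):
After iteration 1: step = 1, theta = 0.2
After iteration 2: step = 2, theta = 0.56
After iteration 3: step = 3, theta = 1.048
Loop ends.

Final answer: 1.048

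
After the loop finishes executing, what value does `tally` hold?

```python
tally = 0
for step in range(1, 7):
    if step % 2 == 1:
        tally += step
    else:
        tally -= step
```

Let's trace through this code step by step.

Initialize: tally = 0
Entering loop: for step in range(1, 7):
After iteration 1: step = 1, tally = 1
After iteration 2: step = 2, tally = -1
After iteration 3: step = 3, tally = 2
After iteration 4: step = 4, tally = -2
After iteration 5: step = 5, tally = 3
After iteration 6: step = 6, tally = -3
Loop ends.

Final answer: -3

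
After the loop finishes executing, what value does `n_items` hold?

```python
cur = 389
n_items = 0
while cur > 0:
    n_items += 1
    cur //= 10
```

Let's trace through this code step by step.

Initialize: cur = 389
Initialize: n_items = 0
Entering loop: while cur > 0:
After iteration 1: cur = 38, n_items = 1
After iteration 2: cur = 3, n_items = 2
After iteration 3: cur = 0, n_items = 3
Loop ends.

Final answer: 3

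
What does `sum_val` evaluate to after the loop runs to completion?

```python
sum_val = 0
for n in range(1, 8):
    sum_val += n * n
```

Let's trace through this code step by step.

Initialize: sum_val = 0
Entering loop: for n in range(1, 8):
After iteration 1: n = 1, sum_val = 1
After iteration 2: n = 2, sum_val = 5
After iteration 3: n = 3, sum_val = 14
After iteration 4: n = 4, sum_val = 30
After iteration 5: n = 5, sum_val = 55
After iteration 6: n = 6, sum_val = 91
After iteration 7: n = 7, sum_val = 140
Loop ends.

Final answer: 140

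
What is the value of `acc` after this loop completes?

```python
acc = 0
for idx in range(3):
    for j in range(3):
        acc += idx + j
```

Let's trace through this code step by step.

Initialize: acc = 0
Entering loop: for idx in range(3):
After iteration 1: idx = 0, acc = 3
After iteration 2: idx = 1, acc = 9
After iteration 3: idx = 2, acc = 18
Loop ends.

Final answer: 18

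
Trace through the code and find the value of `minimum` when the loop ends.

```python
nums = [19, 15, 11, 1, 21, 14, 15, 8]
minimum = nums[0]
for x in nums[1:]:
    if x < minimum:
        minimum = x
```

Let's trace through this code step by step.

Initialize: nums = [19, 15, 11, 1, 21, 14, 15, 8]
Initialize: minimum = 19
Entering loop: for x in nums[1:]:
After iteration 1: x = 15, minimum = 15
After iteration 2: x = 11, minimum = 11
After iteration 3: x = 1, minimum = 1
After iteration 4: x = 21, minimum = 1
After iteration 5: x = 14, minimum = 1
After iteration 6: x = 15, minimum = 1
After iteration 7: x = 8, minimum = 1
Loop ends.

Final answer: 1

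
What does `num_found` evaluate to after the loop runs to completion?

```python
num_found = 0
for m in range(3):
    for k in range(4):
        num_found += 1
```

Let's trace through this code step by step.

Initialize: num_found = 0
Entering loop: for m in range(3):
After iteration 1: m = 0, num_found = 4
After iteration 2: m = 1, num_found = 8
After iteration 3: m = 2, num_found = 12
Loop ends.

Final answer: 12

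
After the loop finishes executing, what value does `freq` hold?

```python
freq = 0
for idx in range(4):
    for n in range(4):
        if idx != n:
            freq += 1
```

Let's trace through this code step by step.

Initialize: freq = 0
Entering loop: for idx in range(4):
After iteration 1: idx = 0, freq = 3
After iteration 2: idx = 1, freq = 6
After iteration 3: idx = 2, freq = 9
After iteration 4: idx = 3, freq = 12
Loop ends.

Final answer: 12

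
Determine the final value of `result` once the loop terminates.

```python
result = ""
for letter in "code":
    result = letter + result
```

Let's trace through this code step by step.

Initialize: result = ''
Entering loop: for letter in "code":
After iteration 1: letter = 'c', result = 'c'
After iteration 2: letter = 'o', result = 'oc'
After iteration 3: letter = 'd', result = 'doc'
After iteration 4: letter = 'e', result = 'edoc'
Loop ends.

Final answer: 'edoc'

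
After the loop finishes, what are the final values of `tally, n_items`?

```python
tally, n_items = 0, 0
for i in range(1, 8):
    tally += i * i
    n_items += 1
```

Let's trace through this code step by step.

Initialize: tally = 0
Initialize: n_items = 0
Entering loop: for i in range(1, 8):
After iteration 1: i = 1, tally = 1, n_items = 1
After iteration 2: i = 2, tally = 5, n_items = 2
After iteration 3: i = 3, tally = 14, n_items = 3
After iteration 4: i = 4, tally = 30, n_items = 4
After iteration 5: i = 5, tally = 55, n_items = 5
After iteration 6: i = 6, tally = 91, n_items = 6
After iteration 7: i = 7, tally = 140, n_items = 7
Loop ends.

Final answer: 140, 7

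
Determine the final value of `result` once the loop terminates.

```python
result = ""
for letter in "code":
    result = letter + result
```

Let's trace through this code step by step.

Initialize: result = ''
Entering loop: for letter in "code":
After iteration 1: letter = 'c', result = 'c'
After iteration 2: letter = 'o', result = 'oc'
After iteration 3: letter = 'd', result = 'doc'
After iteration 4: letter = 'e', result = 'edoc'
Loop ends.

Final answer: 'edoc'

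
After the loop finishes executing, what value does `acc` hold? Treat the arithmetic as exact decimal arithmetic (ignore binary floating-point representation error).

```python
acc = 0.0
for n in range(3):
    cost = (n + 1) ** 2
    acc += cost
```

Let's trace through this code step by step.

Initialize: acc = 0.0
Entering loop: for n in range(3):
After iteration 1: n = 0, acc = 1.0, cost = 1
After iteration 2: n = 1, acc = 5.0, cost = 4
After iteration 3: n = 2, acc = 14.0, cost = 9
Loop ends.

Final answer: 14.0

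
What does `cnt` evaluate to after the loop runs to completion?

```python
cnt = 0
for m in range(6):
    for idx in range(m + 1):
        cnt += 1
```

Let's trace through this code step by step.

Initialize: cnt = 0
Entering loop: for m in range(6):
After iteration 1: m = 0, cnt = 1, idx = 0
After iteration 2: m = 1, cnt = 3, idx = 1
After iteration 3: m = 2, cnt = 6, idx = 2
After iteration 4: m = 3, cnt = 10, idx = 3
After iteration 5: m = 4, cnt = 15, idx = 4
After iteration 6: m = 5, cnt = 21, idx = 5
Loop ends.

Final answer: 21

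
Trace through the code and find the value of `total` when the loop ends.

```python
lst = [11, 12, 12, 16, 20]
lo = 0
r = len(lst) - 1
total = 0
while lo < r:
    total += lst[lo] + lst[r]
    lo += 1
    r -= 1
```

Let's trace through this code step by step.

Initialize: lst = [11, 12, 12, 16, 20]
Initialize: lo = 0
Initialize: r = 4
Initialize: total = 0
Entering loop: while lo < r:
After iteration 1: lo = 1, r = 3, total = 31
After iteration 2: lo = 2, r = 2, total = 59
Loop ends.

Final answer: 59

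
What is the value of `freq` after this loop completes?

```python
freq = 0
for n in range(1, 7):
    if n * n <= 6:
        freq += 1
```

Let's trace through this code step by step.

Initialize: freq = 0
Entering loop: for n in range(1, 7):
After iteration 1: n = 1, freq = 1
After iteration 2: n = 2, freq = 2
After iteration 3: n = 3, freq = 2
After iteration 4: n = 4, freq = 2
After iteration 5: n = 5, freq = 2
After iteration 6: n = 6, freq = 2
Loop ends.

Final answer: 2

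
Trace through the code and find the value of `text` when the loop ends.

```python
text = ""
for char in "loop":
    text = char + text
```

Let's trace through this code step by step.

Initialize: text = ''
Entering loop: for char in "loop":
After iteration 1: char = 'l', text = 'l'
After iteration 2: char = 'o', text = 'ol'
After iteration 3: char = 'o', text = 'ool'
After iteration 4: char = 'p', text = 'pool'
Loop ends.

Final answer: 'pool'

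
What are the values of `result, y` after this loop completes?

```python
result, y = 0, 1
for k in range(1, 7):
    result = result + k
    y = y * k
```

Let's trace through this code step by step.

Initialize: result = 0
Initialize: y = 1
Entering loop: for k in range(1, 7):
After iteration 1: k = 1, result = 1, y = 1
After iteration 2: k = 2, result = 3, y = 2
After iteration 3: k = 3, result = 6, y = 6
After iteration 4: k = 4, result = 10, y = 24
After iteration 5: k = 5, result = 15, y = 120
After iteration 6: k = 6, result = 21, y = 720
Loop ends.

Final answer: 21, 720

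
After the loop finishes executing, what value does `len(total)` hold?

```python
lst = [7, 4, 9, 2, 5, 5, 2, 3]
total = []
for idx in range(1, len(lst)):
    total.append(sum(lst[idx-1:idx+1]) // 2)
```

Let's trace through this code step by step.

Initialize: lst = [7, 4, 9, 2, 5, 5, 2, 3]
Initialize: total = []
Entering loop: for idx in range(1, len(lst)):
After iteration 1: idx = 1, total = [5]
After iteration 2: idx = 2, total = [5, 6]
After iteration 3: idx = 3, total = [5, 6, 5]
After iteration 4: idx = 4, total = [5, 6, 5, 3]
After iteration 5: idx = 5, total = [5, 6, 5, 3, 5]
After iteration 6: idx = 6, total = [5, 6, 5, 3, 5, 3]
After iteration 7: idx = 7, total = [5, 6, 5, 3, 5, 3, 2]
Loop ends.
len(total) = 7

Final answer: 7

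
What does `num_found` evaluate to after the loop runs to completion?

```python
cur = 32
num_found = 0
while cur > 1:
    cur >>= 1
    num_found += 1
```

Let's trace through this code step by step.

Initialize: cur = 32
Initialize: num_found = 0
Entering loop: while cur > 1:
After iteration 1: cur = 16, num_found = 1
After iteration 2: cur = 8, num_found = 2
After iteration 3: cur = 4, num_found = 3
After iteration 4: cur = 2, num_found = 4
After iteration 5: cur = 1, num_found = 5
Loop ends.

Final answer: 5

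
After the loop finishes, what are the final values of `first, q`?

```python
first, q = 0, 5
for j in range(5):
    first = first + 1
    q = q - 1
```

Let's trace through this code step by step.

Initialize: first = 0
Initialize: q = 5
Entering loop: for j in range(5):
After iteration 1: j = 0, first = 1, q = 4
After iteration 2: j = 1, first = 2, q = 3
After iteration 3: j = 2, first = 3, q = 2
After iteration 4: j = 3, first = 4, q = 1
After iteration 5: j = 4, first = 5, q = 0
Loop ends.

Final answer: 5, 0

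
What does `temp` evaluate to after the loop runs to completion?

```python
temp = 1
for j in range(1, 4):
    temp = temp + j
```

Let's trace through this code step by step.

Initialize: temp = 1
Entering loop: for j in range(1, 4):
After iteration 1: j = 1, temp = 2
After iteration 2: j = 2, temp = 4
After iteration 3: j = 3, temp = 7
Loop ends.

Final answer: 7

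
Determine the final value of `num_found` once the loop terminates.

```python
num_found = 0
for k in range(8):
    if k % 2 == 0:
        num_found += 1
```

Let's trace through this code step by step.

Initialize: num_found = 0
Entering loop: for k in range(8):
After iteration 1: k = 0, num_found = 1
After iteration 2: k = 1, num_found = 1
After iteration 3: k = 2, num_found = 2
After iteration 4: k = 3, num_found = 2
After iteration 5: k = 4, num_found = 3
After iteration 6: k = 5, num_found = 3
After iteration 7: k = 6, num_found = 4
After iteration 8: k = 7, num_found = 4
Loop ends.

Final answer: 4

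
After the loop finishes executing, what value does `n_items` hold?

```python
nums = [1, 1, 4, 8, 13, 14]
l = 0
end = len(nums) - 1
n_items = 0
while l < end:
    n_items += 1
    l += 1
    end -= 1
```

Let's trace through this code step by step.

Initialize: nums = [1, 1, 4, 8, 13, 14]
Initialize: l = 0
Initialize: end = 5
Initialize: n_items = 0
Entering loop: while l < end:
After iteration 1: l = 1, end = 4, n_items = 1
After iteration 2: l = 2, end = 3, n_items = 2
After iteration 3: l = 3, end = 2, n_items = 3
Loop ends.

Final answer: 3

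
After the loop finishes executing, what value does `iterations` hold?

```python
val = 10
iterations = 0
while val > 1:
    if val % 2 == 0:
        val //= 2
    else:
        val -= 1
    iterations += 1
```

Let's trace through this code step by step.

Initialize: val = 10
Initialize: iterations = 0
Entering loop: while val > 1:
After iteration 1: val = 5, iterations = 1
After iteration 2: val = 4, iterations = 2
After iteration 3: val = 2, iterations = 3
After iteration 4: val = 1, iterations = 4
Loop ends.

Final answer: 4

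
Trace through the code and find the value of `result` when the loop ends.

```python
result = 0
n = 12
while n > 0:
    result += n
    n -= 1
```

Let's trace through this code step by step.

Initialize: result = 0
Initialize: n = 12
Entering loop: while n > 0:
After iteration 1: result = 12, n = 11
After iteration 2: result = 23, n = 10
After iteration 3: result = 33, n = 9
After iteration 4: result = 42, n = 8
After iteration 5: result = 50, n = 7
After iteration 6: result = 57, n = 6
After iteration 7: result = 63, n = 5
After iteration 8: result = 68, n = 4
After iteration 9: result = 72, n = 3
After iteration 10: result = 75, n = 2
After iteration 11: result = 77, n = 1
After iteration 12: result = 78, n = 0
Loop ends.

Final answer: 78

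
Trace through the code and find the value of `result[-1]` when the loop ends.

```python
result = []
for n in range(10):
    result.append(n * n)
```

Let's trace through this code step by step.

Initialize: result = []
Entering loop: for n in range(10):
After iteration 1: n = 0, result = [0]
After iteration 2: n = 1, result = [0, 1]
After iteration 3: n = 2, result = [0, 1, 4]
After iteration 4: n = 3, result = [0, 1, 4, 9]
After iteration 5: n = 4, result = [0, 1, 4, 9, 16]
After iteration 6: n = 5, result = [0, 1, 4, 9, 16, 25]
After iteration 7: n = 6, result = [0, 1, 4, 9, 16, 25, 36]
After iteration 8: n = 7, result = [0, 1, 4, 9, 16, 25, 36, 49]
After iteration 9: n = 8, result = [0, 1, 4, 9, 16, 25, 36, 49, 64]
After iteration 10: n = 9, result = [0, 1, 4, 9, 16, 25, 36, 49, 64, 81]
Loop ends.
result[-1] = 81

Final answer: 81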